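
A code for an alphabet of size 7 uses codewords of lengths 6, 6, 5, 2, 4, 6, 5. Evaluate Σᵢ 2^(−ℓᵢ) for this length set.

With common denominator 2^6 = 64: Σ 2^(−ℓᵢ) = 1/64 + 1/64 + 2/64 + 16/64 + 4/64 + 1/64 + 2/64 = 27/64 = 0.421875.

0.421875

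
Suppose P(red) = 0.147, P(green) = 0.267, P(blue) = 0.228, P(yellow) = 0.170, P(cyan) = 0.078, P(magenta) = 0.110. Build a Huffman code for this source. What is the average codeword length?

Repeatedly combine the two least-probable nodes; the expected code length is the sum of the merged weights.
merge 39/500 + 11/100 → 47/250
merge 147/1000 + 17/100 → 317/1000
merge 47/250 + 57/250 → 52/125
merge 267/1000 + 317/1000 → 73/125
merge 52/125 + 73/125 → 1
L = 47/250 + 317/1000 + 52/125 + 73/125 + 1 = 501/200 = 2.505 bits/symbol.

2.505 bits/symbol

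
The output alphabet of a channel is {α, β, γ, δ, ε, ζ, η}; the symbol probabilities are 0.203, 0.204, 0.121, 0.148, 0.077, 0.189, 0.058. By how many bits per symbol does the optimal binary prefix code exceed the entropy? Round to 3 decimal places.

Entropy H = −Σ p log₂ p ≈ 2.6888 bits.
Huffman merges: 29/500+77/1000→27/200; 121/1000+27/200→32/125; 37/250+189/1000→337/1000; 203/1000+51/250→407/1000; 32/125+337/1000→593/1000; 407/1000+593/1000→1. L = 341/125 ≈ 2.7280.
L − H = 2.7280 − 2.6888 = 0.039 bits.

0.039 bits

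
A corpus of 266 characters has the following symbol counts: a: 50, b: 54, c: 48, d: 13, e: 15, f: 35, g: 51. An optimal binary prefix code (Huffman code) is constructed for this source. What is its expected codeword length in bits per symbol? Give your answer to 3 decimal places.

2.711 bits/symbol

Probabilities are the counts divided by 266.
Repeatedly combine the two least-probable nodes; the expected code length is the sum of the merged weights.
merge 13/266 + 15/266 → 2/19
merge 2/19 + 5/38 → 9/38
merge 24/133 + 25/133 → 7/19
merge 51/266 + 27/133 → 15/38
merge 9/38 + 7/19 → 23/38
merge 15/38 + 23/38 → 1
L = 2/19 + 9/38 + 7/19 + 15/38 + 23/38 + 1 = 103/38 ≈ 2.711 bits/symbol.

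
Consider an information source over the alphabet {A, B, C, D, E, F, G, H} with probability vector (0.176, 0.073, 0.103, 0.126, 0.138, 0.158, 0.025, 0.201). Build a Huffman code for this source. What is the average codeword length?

2.897 bits/symbol

Repeatedly combine the two least-probable nodes; the expected code length is the sum of the merged weights.
merge 1/40 + 73/1000 → 49/500
merge 49/500 + 103/1000 → 201/1000
merge 63/500 + 69/500 → 33/125
merge 79/500 + 22/125 → 167/500
merge 201/1000 + 201/1000 → 201/500
merge 33/125 + 167/500 → 299/500
merge 201/500 + 299/500 → 1
L = 49/500 + 201/1000 + 33/125 + 167/500 + 201/500 + 299/500 + 1 = 2897/1000 = 2.897 bits/symbol.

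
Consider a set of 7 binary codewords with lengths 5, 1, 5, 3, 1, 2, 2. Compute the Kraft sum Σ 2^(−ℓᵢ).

1.6875

With common denominator 2^5 = 32: Σ 2^(−ℓᵢ) = 1/32 + 16/32 + 1/32 + 4/32 + 16/32 + 8/32 + 8/32 = 54/32 = 1.6875.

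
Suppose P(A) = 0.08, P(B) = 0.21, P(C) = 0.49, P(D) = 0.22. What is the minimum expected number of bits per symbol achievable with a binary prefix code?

1.8 bits/symbol

Repeatedly combine the two least-probable nodes; the expected code length is the sum of the merged weights.
merge 2/25 + 21/100 → 29/100
merge 11/50 + 29/100 → 51/100
merge 49/100 + 51/100 → 1
L = 29/100 + 51/100 + 1 = 9/5 = 1.8 bits/symbol.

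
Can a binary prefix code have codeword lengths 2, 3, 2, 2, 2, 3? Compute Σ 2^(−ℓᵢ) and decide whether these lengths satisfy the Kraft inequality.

With common denominator 2^3 = 8: Σ 2^(−ℓᵢ) = 2/8 + 1/8 + 2/8 + 2/8 + 2/8 + 1/8 = 10/8 = 1.25.
Kraft's inequality requires Σ ≤ 1; here Σ = 1.25 > 1, so no such prefix code exists.

1.25; no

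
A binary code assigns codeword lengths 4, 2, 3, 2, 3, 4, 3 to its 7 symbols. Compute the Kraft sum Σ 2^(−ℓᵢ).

With common denominator 2^4 = 16: Σ 2^(−ℓᵢ) = 1/16 + 4/16 + 2/16 + 4/16 + 2/16 + 1/16 + 2/16 = 16/16 = 1.

1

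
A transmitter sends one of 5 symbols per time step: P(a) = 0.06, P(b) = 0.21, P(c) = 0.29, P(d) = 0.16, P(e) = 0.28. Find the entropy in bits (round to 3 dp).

H = −Σ pᵢ log₂ pᵢ.
−0.06·log₂(0.06) = 0.2435
−0.21·log₂(0.21) = 0.4728
−0.29·log₂(0.29) = 0.5179
−0.16·log₂(0.16) = 0.4230
−0.28·log₂(0.28) = 0.5142
Sum ≈ 2.1715 → 2.171 bits.

2.171 bits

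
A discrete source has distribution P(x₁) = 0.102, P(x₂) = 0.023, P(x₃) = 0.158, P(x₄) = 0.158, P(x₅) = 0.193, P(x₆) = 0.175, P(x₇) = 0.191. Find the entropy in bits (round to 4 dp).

H = −Σ pᵢ log₂ pᵢ.
−0.102·log₂(0.102) = 0.3359
−0.023·log₂(0.023) = 0.1252
−0.158·log₂(0.158) = 0.4206
−0.158·log₂(0.158) = 0.4206
−0.193·log₂(0.193) = 0.4581
−0.175·log₂(0.175) = 0.4401
−0.191·log₂(0.191) = 0.4562
Sum ≈ 2.6566 → 2.6566 bits.

2.6566 bits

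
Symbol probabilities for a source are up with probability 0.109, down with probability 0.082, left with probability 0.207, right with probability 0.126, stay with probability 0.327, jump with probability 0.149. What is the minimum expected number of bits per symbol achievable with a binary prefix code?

Repeatedly combine the two least-probable nodes; the expected code length is the sum of the merged weights.
merge 41/500 + 109/1000 → 191/1000
merge 63/500 + 149/1000 → 11/40
merge 191/1000 + 207/1000 → 199/500
merge 11/40 + 327/1000 → 301/500
merge 199/500 + 301/500 → 1
L = 191/1000 + 11/40 + 199/500 + 301/500 + 1 = 1233/500 = 2.466 bits/symbol.

2.466 bits/symbol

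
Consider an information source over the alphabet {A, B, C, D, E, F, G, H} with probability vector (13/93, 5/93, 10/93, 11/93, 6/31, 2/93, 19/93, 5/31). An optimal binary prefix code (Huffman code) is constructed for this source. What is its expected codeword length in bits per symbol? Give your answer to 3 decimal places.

2.860 bits/symbol

Repeatedly combine the two least-probable nodes; the expected code length is the sum of the merged weights.
merge 2/93 + 5/93 → 7/93
merge 7/93 + 10/93 → 17/93
merge 11/93 + 13/93 → 8/31
merge 5/31 + 17/93 → 32/93
merge 6/31 + 19/93 → 37/93
merge 8/31 + 32/93 → 56/93
merge 37/93 + 56/93 → 1
L = 7/93 + 17/93 + 8/31 + 32/93 + 37/93 + 56/93 + 1 = 266/93 ≈ 2.860 bits/symbol.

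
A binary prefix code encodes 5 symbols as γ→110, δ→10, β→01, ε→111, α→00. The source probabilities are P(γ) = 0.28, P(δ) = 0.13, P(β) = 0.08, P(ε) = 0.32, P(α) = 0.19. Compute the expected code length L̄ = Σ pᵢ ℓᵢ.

L̄ = Σ pᵢ·ℓᵢ = 0.28·3 + 0.13·2 + 0.08·2 + 0.32·3 + 0.19·2 = 2.6 bits/symbol.

2.6 bits/symbol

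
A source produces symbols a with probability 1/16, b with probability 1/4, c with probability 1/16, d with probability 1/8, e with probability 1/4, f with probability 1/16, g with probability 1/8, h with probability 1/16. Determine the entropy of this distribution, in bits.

Each probability is a power of 1/2, so log₂(1/p) is an integer.
H = Σ p·log₂(1/p) = 1/16·4 + 1/4·2 + 1/16·4 + 1/8·3 + 1/4·2 + 1/16·4 + 1/8·3 + 1/16·4 = 2.75 bits.

2.75 bits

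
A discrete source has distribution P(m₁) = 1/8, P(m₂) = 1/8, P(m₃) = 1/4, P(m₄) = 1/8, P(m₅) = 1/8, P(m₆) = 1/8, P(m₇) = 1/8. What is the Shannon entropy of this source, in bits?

2.75 bits

Each probability is a power of 1/2, so log₂(1/p) is an integer.
H = Σ p·log₂(1/p) = 1/8·3 + 1/8·3 + 1/4·2 + 1/8·3 + 1/8·3 + 1/8·3 + 1/8·3 = 2.75 bits.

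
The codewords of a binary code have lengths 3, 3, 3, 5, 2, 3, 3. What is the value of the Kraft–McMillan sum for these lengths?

With common denominator 2^5 = 32: Σ 2^(−ℓᵢ) = 4/32 + 4/32 + 4/32 + 1/32 + 8/32 + 4/32 + 4/32 = 29/32 = 0.90625.

0.90625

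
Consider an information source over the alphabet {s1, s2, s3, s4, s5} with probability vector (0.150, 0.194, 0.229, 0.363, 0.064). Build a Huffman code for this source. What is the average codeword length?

2.214 bits/symbol

Repeatedly combine the two least-probable nodes; the expected code length is the sum of the merged weights.
merge 8/125 + 3/20 → 107/500
merge 97/500 + 107/500 → 51/125
merge 229/1000 + 363/1000 → 74/125
merge 51/125 + 74/125 → 1
L = 107/500 + 51/125 + 74/125 + 1 = 1107/500 = 2.214 bits/symbol.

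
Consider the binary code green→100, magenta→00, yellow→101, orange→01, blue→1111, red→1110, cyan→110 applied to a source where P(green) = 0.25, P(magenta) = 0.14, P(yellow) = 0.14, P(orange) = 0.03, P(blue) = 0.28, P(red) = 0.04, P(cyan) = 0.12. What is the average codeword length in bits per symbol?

L̄ = Σ pᵢ·ℓᵢ = 0.25·3 + 0.14·2 + 0.14·3 + 0.03·2 + 0.28·4 + 0.04·4 + 0.12·3 = 3.15 bits/symbol.

3.15 bits/symbol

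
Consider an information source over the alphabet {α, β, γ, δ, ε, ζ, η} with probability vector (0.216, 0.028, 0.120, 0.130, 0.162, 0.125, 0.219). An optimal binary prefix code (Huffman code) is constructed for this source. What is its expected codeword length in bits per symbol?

2.713 bits/symbol

Repeatedly combine the two least-probable nodes; the expected code length is the sum of the merged weights.
merge 7/250 + 3/25 → 37/250
merge 1/8 + 13/100 → 51/200
merge 37/250 + 81/500 → 31/100
merge 27/125 + 219/1000 → 87/200
merge 51/200 + 31/100 → 113/200
merge 87/200 + 113/200 → 1
L = 37/250 + 51/200 + 31/100 + 87/200 + 113/200 + 1 = 2713/1000 = 2.713 bits/symbol.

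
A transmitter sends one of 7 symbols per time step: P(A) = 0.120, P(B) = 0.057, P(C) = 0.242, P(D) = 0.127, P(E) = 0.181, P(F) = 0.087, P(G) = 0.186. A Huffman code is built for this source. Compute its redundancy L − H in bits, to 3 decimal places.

0.036 bits

Entropy H = −Σ p log₂ p ≈ 2.6803 bits.
Huffman merges: 57/1000+87/1000→18/125; 3/25+127/1000→247/1000; 18/125+181/1000→13/40; 93/500+121/500→107/250; 247/1000+13/40→143/250; 107/250+143/250→1. L = 679/250 ≈ 2.7160.
L − H = 2.7160 − 2.6803 = 0.036 bits.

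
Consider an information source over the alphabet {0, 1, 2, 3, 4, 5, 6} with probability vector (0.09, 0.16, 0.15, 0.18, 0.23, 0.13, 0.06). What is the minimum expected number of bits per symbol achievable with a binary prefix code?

2.74 bits/symbol

Repeatedly combine the two least-probable nodes; the expected code length is the sum of the merged weights.
merge 3/50 + 9/100 → 3/20
merge 13/100 + 3/20 → 7/25
merge 3/20 + 4/25 → 31/100
merge 9/50 + 23/100 → 41/100
merge 7/25 + 31/100 → 59/100
merge 41/100 + 59/100 → 1
L = 3/20 + 7/25 + 31/100 + 41/100 + 59/100 + 1 = 137/50 = 2.74 bits/symbol.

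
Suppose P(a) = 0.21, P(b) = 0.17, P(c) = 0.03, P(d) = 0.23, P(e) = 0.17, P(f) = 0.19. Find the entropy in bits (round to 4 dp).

2.4367 bits

H = −Σ pᵢ log₂ pᵢ.
−0.21·log₂(0.21) = 0.4728
−0.17·log₂(0.17) = 0.4346
−0.03·log₂(0.03) = 0.1518
−0.23·log₂(0.23) = 0.4877
−0.17·log₂(0.17) = 0.4346
−0.19·log₂(0.19) = 0.4552
Sum ≈ 2.4367 → 2.4367 bits.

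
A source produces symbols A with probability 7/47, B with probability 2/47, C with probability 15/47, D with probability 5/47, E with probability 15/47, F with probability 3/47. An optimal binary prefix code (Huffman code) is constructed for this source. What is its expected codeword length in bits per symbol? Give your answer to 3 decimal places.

2.319 bits/symbol

Repeatedly combine the two least-probable nodes; the expected code length is the sum of the merged weights.
merge 2/47 + 3/47 → 5/47
merge 5/47 + 5/47 → 10/47
merge 7/47 + 10/47 → 17/47
merge 15/47 + 15/47 → 30/47
merge 17/47 + 30/47 → 1
L = 5/47 + 10/47 + 17/47 + 30/47 + 1 = 109/47 ≈ 2.319 bits/symbol.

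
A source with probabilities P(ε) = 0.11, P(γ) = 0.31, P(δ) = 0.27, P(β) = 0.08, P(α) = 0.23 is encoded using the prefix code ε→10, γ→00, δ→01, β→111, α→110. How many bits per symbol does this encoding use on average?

L̄ = Σ pᵢ·ℓᵢ = 0.11·2 + 0.31·2 + 0.27·2 + 0.08·3 + 0.23·3 = 2.31 bits/symbol.

2.31 bits/symbol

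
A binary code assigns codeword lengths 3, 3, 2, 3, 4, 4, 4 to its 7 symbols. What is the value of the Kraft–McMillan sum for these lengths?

0.8125

With common denominator 2^4 = 16: Σ 2^(−ℓᵢ) = 2/16 + 2/16 + 4/16 + 2/16 + 1/16 + 1/16 + 1/16 = 13/16 = 0.8125.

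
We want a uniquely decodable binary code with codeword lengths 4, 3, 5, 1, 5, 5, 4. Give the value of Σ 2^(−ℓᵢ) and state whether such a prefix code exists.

0.84375; yes

With common denominator 2^5 = 32: Σ 2^(−ℓᵢ) = 2/32 + 4/32 + 1/32 + 16/32 + 1/32 + 1/32 + 2/32 = 27/32 = 0.84375.
Kraft's inequality requires Σ ≤ 1; here Σ = 0.84375 ≤ 1, so such a prefix code exists.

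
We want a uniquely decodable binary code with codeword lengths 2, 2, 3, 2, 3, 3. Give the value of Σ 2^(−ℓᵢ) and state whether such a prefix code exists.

1.125; no

With common denominator 2^3 = 8: Σ 2^(−ℓᵢ) = 2/8 + 2/8 + 1/8 + 2/8 + 1/8 + 1/8 = 9/8 = 1.125.
Kraft's inequality requires Σ ≤ 1; here Σ = 1.125 > 1, so no such prefix code exists.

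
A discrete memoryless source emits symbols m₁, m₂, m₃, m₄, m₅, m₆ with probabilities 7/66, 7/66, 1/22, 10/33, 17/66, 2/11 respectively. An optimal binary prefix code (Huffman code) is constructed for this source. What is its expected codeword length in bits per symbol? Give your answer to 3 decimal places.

Repeatedly combine the two least-probable nodes; the expected code length is the sum of the merged weights.
merge 1/22 + 7/66 → 5/33
merge 7/66 + 5/33 → 17/66
merge 2/11 + 17/66 → 29/66
merge 17/66 + 10/33 → 37/66
merge 29/66 + 37/66 → 1
L = 5/33 + 17/66 + 29/66 + 37/66 + 1 = 53/22 ≈ 2.409 bits/symbol.

2.409 bits/symbol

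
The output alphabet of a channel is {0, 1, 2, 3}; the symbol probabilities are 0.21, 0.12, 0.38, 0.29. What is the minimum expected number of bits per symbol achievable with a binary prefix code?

Repeatedly combine the two least-probable nodes; the expected code length is the sum of the merged weights.
merge 3/25 + 21/100 → 33/100
merge 29/100 + 33/100 → 31/50
merge 19/50 + 31/50 → 1
L = 33/100 + 31/50 + 1 = 39/20 = 1.95 bits/symbol.

1.95 bits/symbol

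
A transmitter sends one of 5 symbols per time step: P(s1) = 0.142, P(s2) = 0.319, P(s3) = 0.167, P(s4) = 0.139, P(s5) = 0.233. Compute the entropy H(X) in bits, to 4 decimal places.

2.2423 bits

H = −Σ pᵢ log₂ pᵢ.
−0.142·log₂(0.142) = 0.3999
−0.319·log₂(0.319) = 0.5258
−0.167·log₂(0.167) = 0.4312
−0.139·log₂(0.139) = 0.3957
−0.233·log₂(0.233) = 0.4897
Sum ≈ 2.2423 → 2.2423 bits.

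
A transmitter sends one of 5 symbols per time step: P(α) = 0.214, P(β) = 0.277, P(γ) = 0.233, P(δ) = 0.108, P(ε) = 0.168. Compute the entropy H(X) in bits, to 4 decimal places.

H = −Σ pᵢ log₂ pᵢ.
−0.214·log₂(0.214) = 0.4760
−0.277·log₂(0.277) = 0.5130
−0.233·log₂(0.233) = 0.4897
−0.108·log₂(0.108) = 0.3468
−0.168·log₂(0.168) = 0.4323
Sum ≈ 2.2578 → 2.2578 bits.

2.2578 bits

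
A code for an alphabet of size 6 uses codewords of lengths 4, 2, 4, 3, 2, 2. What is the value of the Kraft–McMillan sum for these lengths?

1

With common denominator 2^4 = 16: Σ 2^(−ℓᵢ) = 1/16 + 4/16 + 1/16 + 2/16 + 4/16 + 4/16 = 16/16 = 1.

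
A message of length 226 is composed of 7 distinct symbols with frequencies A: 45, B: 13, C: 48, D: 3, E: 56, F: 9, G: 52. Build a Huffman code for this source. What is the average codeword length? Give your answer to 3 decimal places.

2.473 bits/symbol

Probabilities are the counts divided by 226.
Repeatedly combine the two least-probable nodes; the expected code length is the sum of the merged weights.
merge 3/226 + 9/226 → 6/113
merge 6/113 + 13/226 → 25/226
merge 25/226 + 45/226 → 35/113
merge 24/113 + 26/113 → 50/113
merge 28/113 + 35/113 → 63/113
merge 50/113 + 63/113 → 1
L = 6/113 + 25/226 + 35/113 + 50/113 + 63/113 + 1 = 559/226 ≈ 2.473 bits/symbol.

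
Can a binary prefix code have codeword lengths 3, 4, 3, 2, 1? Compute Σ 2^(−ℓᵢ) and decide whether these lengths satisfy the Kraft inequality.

1.0625; no

With common denominator 2^4 = 16: Σ 2^(−ℓᵢ) = 2/16 + 1/16 + 2/16 + 4/16 + 8/16 = 17/16 = 1.0625.
Kraft's inequality requires Σ ≤ 1; here Σ = 1.0625 > 1, so no such prefix code exists.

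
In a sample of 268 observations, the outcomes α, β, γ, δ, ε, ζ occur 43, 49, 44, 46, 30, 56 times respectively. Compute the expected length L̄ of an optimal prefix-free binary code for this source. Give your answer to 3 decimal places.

Probabilities are the counts divided by 268.
Repeatedly combine the two least-probable nodes; the expected code length is the sum of the merged weights.
merge 15/134 + 43/268 → 73/268
merge 11/67 + 23/134 → 45/134
merge 49/268 + 14/67 → 105/268
merge 73/268 + 45/134 → 163/268
merge 105/268 + 163/268 → 1
L = 73/268 + 45/134 + 105/268 + 163/268 + 1 = 699/268 ≈ 2.608 bits/symbol.

2.608 bits/symbol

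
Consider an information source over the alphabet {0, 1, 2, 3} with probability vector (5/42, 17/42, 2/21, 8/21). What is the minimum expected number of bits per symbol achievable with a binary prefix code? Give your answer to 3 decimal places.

Repeatedly combine the two least-probable nodes; the expected code length is the sum of the merged weights.
merge 2/21 + 5/42 → 3/14
merge 3/14 + 8/21 → 25/42
merge 17/42 + 25/42 → 1
L = 3/14 + 25/42 + 1 = 38/21 ≈ 1.810 bits/symbol.

1.810 bits/symbol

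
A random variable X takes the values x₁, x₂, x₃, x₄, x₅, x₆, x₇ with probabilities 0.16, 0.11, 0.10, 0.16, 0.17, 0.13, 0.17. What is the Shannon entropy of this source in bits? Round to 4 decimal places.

2.7803 bits

H = −Σ pᵢ log₂ pᵢ.
−0.16·log₂(0.16) = 0.4230
−0.11·log₂(0.11) = 0.3503
−0.10·log₂(0.10) = 0.3322
−0.16·log₂(0.16) = 0.4230
−0.17·log₂(0.17) = 0.4346
−0.13·log₂(0.13) = 0.3826
−0.17·log₂(0.17) = 0.4346
Sum ≈ 2.7803 → 2.7803 bits.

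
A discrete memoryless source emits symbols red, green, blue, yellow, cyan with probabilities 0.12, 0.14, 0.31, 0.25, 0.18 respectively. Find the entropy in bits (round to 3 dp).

2.233 bits

H = −Σ pᵢ log₂ pᵢ.
−0.12·log₂(0.12) = 0.3671
−0.14·log₂(0.14) = 0.3971
−0.31·log₂(0.31) = 0.5238
−0.25·log₂(0.25) = 0.5000
−0.18·log₂(0.18) = 0.4453
Sum ≈ 2.2333 → 2.233 bits.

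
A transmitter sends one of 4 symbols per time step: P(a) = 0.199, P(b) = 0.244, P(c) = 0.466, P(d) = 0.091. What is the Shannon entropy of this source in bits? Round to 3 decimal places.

H = −Σ pᵢ log₂ pᵢ.
−0.199·log₂(0.199) = 0.4635
−0.244·log₂(0.244) = 0.4966
−0.466·log₂(0.466) = 0.5133
−0.091·log₂(0.091) = 0.3147
Sum ≈ 1.7881 → 1.788 bits.

1.788 bits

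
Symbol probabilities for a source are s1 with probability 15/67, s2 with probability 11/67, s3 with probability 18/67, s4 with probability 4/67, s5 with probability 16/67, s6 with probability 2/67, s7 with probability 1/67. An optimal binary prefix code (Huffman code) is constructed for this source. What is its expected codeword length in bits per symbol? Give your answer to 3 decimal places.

Repeatedly combine the two least-probable nodes; the expected code length is the sum of the merged weights.
merge 1/67 + 2/67 → 3/67
merge 3/67 + 4/67 → 7/67
merge 7/67 + 11/67 → 18/67
merge 15/67 + 16/67 → 31/67
merge 18/67 + 18/67 → 36/67
merge 31/67 + 36/67 → 1
L = 3/67 + 7/67 + 18/67 + 31/67 + 36/67 + 1 = 162/67 ≈ 2.418 bits/symbol.

2.418 bits/symbol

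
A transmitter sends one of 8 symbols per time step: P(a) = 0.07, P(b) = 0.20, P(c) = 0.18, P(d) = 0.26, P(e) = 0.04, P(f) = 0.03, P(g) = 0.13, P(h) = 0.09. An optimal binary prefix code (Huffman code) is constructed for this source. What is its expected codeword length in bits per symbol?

Repeatedly combine the two least-probable nodes; the expected code length is the sum of the merged weights.
merge 3/100 + 1/25 → 7/100
merge 7/100 + 7/100 → 7/50
merge 9/100 + 13/100 → 11/50
merge 7/50 + 9/50 → 8/25
merge 1/5 + 11/50 → 21/50
merge 13/50 + 8/25 → 29/50
merge 21/50 + 29/50 → 1
L = 7/100 + 7/50 + 11/50 + 8/25 + 21/50 + 29/50 + 1 = 11/4 = 2.75 bits/symbol.

2.75 bits/symbol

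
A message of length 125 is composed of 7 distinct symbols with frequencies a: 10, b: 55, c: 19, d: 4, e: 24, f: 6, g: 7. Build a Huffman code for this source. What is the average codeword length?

2.336 bits/symbol

Probabilities are the counts divided by 125.
Repeatedly combine the two least-probable nodes; the expected code length is the sum of the merged weights.
merge 4/125 + 6/125 → 2/25
merge 7/125 + 2/25 → 17/125
merge 2/25 + 17/125 → 27/125
merge 19/125 + 24/125 → 43/125
merge 27/125 + 43/125 → 14/25
merge 11/25 + 14/25 → 1
L = 2/25 + 17/125 + 27/125 + 43/125 + 14/25 + 1 = 292/125 = 2.336 bits/symbol.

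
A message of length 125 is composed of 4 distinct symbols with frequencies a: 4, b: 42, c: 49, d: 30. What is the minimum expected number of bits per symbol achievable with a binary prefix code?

Probabilities are the counts divided by 125.
Repeatedly combine the two least-probable nodes; the expected code length is the sum of the merged weights.
merge 4/125 + 6/25 → 34/125
merge 34/125 + 42/125 → 76/125
merge 49/125 + 76/125 → 1
L = 34/125 + 76/125 + 1 = 47/25 = 1.88 bits/symbol.

1.88 bits/symbol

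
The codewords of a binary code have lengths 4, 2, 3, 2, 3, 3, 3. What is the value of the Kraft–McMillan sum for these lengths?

1.0625

With common denominator 2^4 = 16: Σ 2^(−ℓᵢ) = 1/16 + 4/16 + 2/16 + 4/16 + 2/16 + 2/16 + 2/16 = 17/16 = 1.0625.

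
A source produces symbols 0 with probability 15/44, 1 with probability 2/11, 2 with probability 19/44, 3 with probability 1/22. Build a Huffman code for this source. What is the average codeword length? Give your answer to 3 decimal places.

Repeatedly combine the two least-probable nodes; the expected code length is the sum of the merged weights.
merge 1/22 + 2/11 → 5/22
merge 5/22 + 15/44 → 25/44
merge 19/44 + 25/44 → 1
L = 5/22 + 25/44 + 1 = 79/44 ≈ 1.795 bits/symbol.

1.795 bits/symbol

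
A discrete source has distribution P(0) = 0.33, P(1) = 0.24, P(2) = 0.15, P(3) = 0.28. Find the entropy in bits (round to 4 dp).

H = −Σ pᵢ log₂ pᵢ.
−0.33·log₂(0.33) = 0.5278
−0.24·log₂(0.24) = 0.4941
−0.15·log₂(0.15) = 0.4105
−0.28·log₂(0.28) = 0.5142
Sum ≈ 1.9467 → 1.9467 bits.

1.9467 bits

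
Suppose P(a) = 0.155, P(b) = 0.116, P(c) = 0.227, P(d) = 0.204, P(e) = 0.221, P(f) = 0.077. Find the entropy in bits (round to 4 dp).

2.4970 bits

H = −Σ pᵢ log₂ pᵢ.
−0.155·log₂(0.155) = 0.4169
−0.116·log₂(0.116) = 0.3605
−0.227·log₂(0.227) = 0.4856
−0.204·log₂(0.204) = 0.4678
−0.221·log₂(0.221) = 0.4813
−0.077·log₂(0.077) = 0.2848
Sum ≈ 2.4970 → 2.4970 bits.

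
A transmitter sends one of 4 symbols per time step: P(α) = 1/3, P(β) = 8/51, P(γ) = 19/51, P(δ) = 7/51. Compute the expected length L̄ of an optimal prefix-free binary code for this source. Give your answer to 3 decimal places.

Repeatedly combine the two least-probable nodes; the expected code length is the sum of the merged weights.
merge 7/51 + 8/51 → 5/17
merge 5/17 + 1/3 → 32/51
merge 19/51 + 32/51 → 1
L = 5/17 + 32/51 + 1 = 98/51 ≈ 1.922 bits/symbol.

1.922 bits/symbol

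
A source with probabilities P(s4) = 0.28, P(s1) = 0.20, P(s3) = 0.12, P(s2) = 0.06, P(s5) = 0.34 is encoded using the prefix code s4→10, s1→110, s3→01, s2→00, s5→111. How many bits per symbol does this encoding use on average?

L̄ = Σ pᵢ·ℓᵢ = 0.28·2 + 0.20·3 + 0.12·2 + 0.06·2 + 0.34·3 = 2.54 bits/symbol.

2.54 bits/symbol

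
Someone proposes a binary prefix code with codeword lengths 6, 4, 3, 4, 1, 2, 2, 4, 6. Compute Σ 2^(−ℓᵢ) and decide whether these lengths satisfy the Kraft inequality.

1.34375; no

With common denominator 2^6 = 64: Σ 2^(−ℓᵢ) = 1/64 + 4/64 + 8/64 + 4/64 + 32/64 + 16/64 + 16/64 + 4/64 + 1/64 = 86/64 = 1.34375.
Kraft's inequality requires Σ ≤ 1; here Σ = 1.34375 > 1, so no such prefix code exists.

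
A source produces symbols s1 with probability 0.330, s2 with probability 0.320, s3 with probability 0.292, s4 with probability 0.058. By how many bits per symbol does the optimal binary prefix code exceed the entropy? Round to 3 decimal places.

0.189 bits

Entropy H = −Σ p log₂ p ≈ 1.8107 bits.
Huffman merges: 29/500+73/250→7/20; 8/25+33/100→13/20; 7/20+13/20→1. L = 2 ≈ 2.0000.
L − H = 2.0000 − 1.8107 = 0.189 bits.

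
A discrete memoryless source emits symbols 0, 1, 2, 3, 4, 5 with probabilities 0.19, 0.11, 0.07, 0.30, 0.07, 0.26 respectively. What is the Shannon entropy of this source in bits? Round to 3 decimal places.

H = −Σ pᵢ log₂ pᵢ.
−0.19·log₂(0.19) = 0.4552
−0.11·log₂(0.11) = 0.3503
−0.07·log₂(0.07) = 0.2686
−0.30·log₂(0.30) = 0.5211
−0.07·log₂(0.07) = 0.2686
−0.26·log₂(0.26) = 0.5053
Sum ≈ 2.3690 → 2.369 bits.

2.369 bits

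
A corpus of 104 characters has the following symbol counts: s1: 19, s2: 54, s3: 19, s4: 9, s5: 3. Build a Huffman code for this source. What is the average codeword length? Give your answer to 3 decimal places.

1.894 bits/symbol

Probabilities are the counts divided by 104.
Repeatedly combine the two least-probable nodes; the expected code length is the sum of the merged weights.
merge 3/104 + 9/104 → 3/26
merge 3/26 + 19/104 → 31/104
merge 19/104 + 31/104 → 25/52
merge 25/52 + 27/52 → 1
L = 3/26 + 31/104 + 25/52 + 1 = 197/104 ≈ 1.894 bits/symbol.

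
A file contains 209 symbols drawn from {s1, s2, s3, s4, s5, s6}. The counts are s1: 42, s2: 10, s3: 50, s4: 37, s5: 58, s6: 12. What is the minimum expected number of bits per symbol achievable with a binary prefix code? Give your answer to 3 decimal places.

2.388 bits/symbol

Probabilities are the counts divided by 209.
Repeatedly combine the two least-probable nodes; the expected code length is the sum of the merged weights.
merge 10/209 + 12/209 → 2/19
merge 2/19 + 37/209 → 59/209
merge 42/209 + 50/209 → 92/209
merge 58/209 + 59/209 → 117/209
merge 92/209 + 117/209 → 1
L = 2/19 + 59/209 + 92/209 + 117/209 + 1 = 499/209 ≈ 2.388 bits/symbol.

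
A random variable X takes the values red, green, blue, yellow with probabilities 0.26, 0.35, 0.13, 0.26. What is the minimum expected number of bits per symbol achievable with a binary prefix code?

Repeatedly combine the two least-probable nodes; the expected code length is the sum of the merged weights.
merge 13/100 + 13/50 → 39/100
merge 13/50 + 7/20 → 61/100
merge 39/100 + 61/100 → 1
L = 39/100 + 61/100 + 1 = 2 bits/symbol.

2 bits/symbol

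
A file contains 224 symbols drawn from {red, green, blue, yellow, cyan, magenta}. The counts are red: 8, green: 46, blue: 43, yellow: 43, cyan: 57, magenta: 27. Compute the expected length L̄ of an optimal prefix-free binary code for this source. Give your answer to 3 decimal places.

Probabilities are the counts divided by 224.
Repeatedly combine the two least-probable nodes; the expected code length is the sum of the merged weights.
merge 1/28 + 27/224 → 5/32
merge 5/32 + 43/224 → 39/112
merge 43/224 + 23/112 → 89/224
merge 57/224 + 39/112 → 135/224
merge 89/224 + 135/224 → 1
L = 5/32 + 39/112 + 89/224 + 135/224 + 1 = 561/224 ≈ 2.504 bits/symbol.

2.504 bits/symbol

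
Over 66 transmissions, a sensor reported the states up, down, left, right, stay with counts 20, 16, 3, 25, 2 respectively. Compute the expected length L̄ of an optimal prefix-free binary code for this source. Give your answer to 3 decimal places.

Probabilities are the counts divided by 66.
Repeatedly combine the two least-probable nodes; the expected code length is the sum of the merged weights.
merge 1/33 + 1/22 → 5/66
merge 5/66 + 8/33 → 7/22
merge 10/33 + 7/22 → 41/66
merge 25/66 + 41/66 → 1
L = 5/66 + 7/22 + 41/66 + 1 = 133/66 ≈ 2.015 bits/symbol.

2.015 bits/symbol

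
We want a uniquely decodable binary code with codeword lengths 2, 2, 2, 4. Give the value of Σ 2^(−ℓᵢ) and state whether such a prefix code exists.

With common denominator 2^4 = 16: Σ 2^(−ℓᵢ) = 4/16 + 4/16 + 4/16 + 1/16 = 13/16 = 0.8125.
Kraft's inequality requires Σ ≤ 1; here Σ = 0.8125 ≤ 1, so such a prefix code exists.

0.8125; yes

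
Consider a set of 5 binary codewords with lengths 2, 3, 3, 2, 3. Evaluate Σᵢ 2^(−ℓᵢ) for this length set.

With common denominator 2^3 = 8: Σ 2^(−ℓᵢ) = 2/8 + 1/8 + 1/8 + 2/8 + 1/8 = 7/8 = 0.875.

0.875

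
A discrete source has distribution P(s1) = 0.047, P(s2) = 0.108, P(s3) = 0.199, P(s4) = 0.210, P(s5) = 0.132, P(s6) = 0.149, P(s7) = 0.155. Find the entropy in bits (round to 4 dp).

H = −Σ pᵢ log₂ pᵢ.
−0.047·log₂(0.047) = 0.2073
−0.108·log₂(0.108) = 0.3468
−0.199·log₂(0.199) = 0.4635
−0.210·log₂(0.210) = 0.4728
−0.132·log₂(0.132) = 0.3856
−0.149·log₂(0.149) = 0.4092
−0.155·log₂(0.155) = 0.4169
Sum ≈ 2.7022 → 2.7022 bits.

2.7022 bits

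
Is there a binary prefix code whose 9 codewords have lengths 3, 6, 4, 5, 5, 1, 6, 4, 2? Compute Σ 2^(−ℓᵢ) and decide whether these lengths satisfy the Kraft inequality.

With common denominator 2^6 = 64: Σ 2^(−ℓᵢ) = 8/64 + 1/64 + 4/64 + 2/64 + 2/64 + 32/64 + 1/64 + 4/64 + 16/64 = 70/64 = 1.09375.
Kraft's inequality requires Σ ≤ 1; here Σ = 1.09375 > 1, so no such prefix code exists.

1.09375; no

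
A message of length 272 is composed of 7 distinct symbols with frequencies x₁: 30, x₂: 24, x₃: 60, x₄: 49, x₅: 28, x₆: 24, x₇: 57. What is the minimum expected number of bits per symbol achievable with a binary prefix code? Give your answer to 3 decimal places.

2.746 bits/symbol

Probabilities are the counts divided by 272.
Repeatedly combine the two least-probable nodes; the expected code length is the sum of the merged weights.
merge 3/34 + 3/34 → 3/17
merge 7/68 + 15/136 → 29/136
merge 3/17 + 49/272 → 97/272
merge 57/272 + 29/136 → 115/272
merge 15/68 + 97/272 → 157/272
merge 115/272 + 157/272 → 1
L = 3/17 + 29/136 + 97/272 + 115/272 + 157/272 + 1 = 747/272 ≈ 2.746 bits/symbol.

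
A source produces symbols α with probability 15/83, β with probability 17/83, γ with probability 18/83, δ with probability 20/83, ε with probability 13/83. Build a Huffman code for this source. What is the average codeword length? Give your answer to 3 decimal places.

Repeatedly combine the two least-probable nodes; the expected code length is the sum of the merged weights.
merge 13/83 + 15/83 → 28/83
merge 17/83 + 18/83 → 35/83
merge 20/83 + 28/83 → 48/83
merge 35/83 + 48/83 → 1
L = 28/83 + 35/83 + 48/83 + 1 = 194/83 ≈ 2.337 bits/symbol.

2.337 bits/symbol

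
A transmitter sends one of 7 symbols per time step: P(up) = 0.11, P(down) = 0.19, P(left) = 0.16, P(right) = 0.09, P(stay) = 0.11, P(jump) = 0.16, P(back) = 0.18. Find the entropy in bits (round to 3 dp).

H = −Σ pᵢ log₂ pᵢ.
−0.11·log₂(0.11) = 0.3503
−0.19·log₂(0.19) = 0.4552
−0.16·log₂(0.16) = 0.4230
−0.09·log₂(0.09) = 0.3127
−0.11·log₂(0.11) = 0.3503
−0.16·log₂(0.16) = 0.4230
−0.18·log₂(0.18) = 0.4453
Sum ≈ 2.7598 → 2.760 bits.

2.760 bits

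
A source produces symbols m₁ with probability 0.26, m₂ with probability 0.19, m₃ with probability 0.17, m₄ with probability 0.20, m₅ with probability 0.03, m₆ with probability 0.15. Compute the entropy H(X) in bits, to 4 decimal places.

H = −Σ pᵢ log₂ pᵢ.
−0.26·log₂(0.26) = 0.5053
−0.19·log₂(0.19) = 0.4552
−0.17·log₂(0.17) = 0.4346
−0.20·log₂(0.20) = 0.4644
−0.03·log₂(0.03) = 0.1518
−0.15·log₂(0.15) = 0.4105
Sum ≈ 2.4218 → 2.4218 bits.

2.4218 bits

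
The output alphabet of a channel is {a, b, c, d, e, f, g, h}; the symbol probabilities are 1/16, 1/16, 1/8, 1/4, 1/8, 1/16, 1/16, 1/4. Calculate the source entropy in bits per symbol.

Each probability is a power of 1/2, so log₂(1/p) is an integer.
H = Σ p·log₂(1/p) = 1/16·4 + 1/16·4 + 1/8·3 + 1/4·2 + 1/8·3 + 1/16·4 + 1/16·4 + 1/4·2 = 2.75 bits.

2.75 bits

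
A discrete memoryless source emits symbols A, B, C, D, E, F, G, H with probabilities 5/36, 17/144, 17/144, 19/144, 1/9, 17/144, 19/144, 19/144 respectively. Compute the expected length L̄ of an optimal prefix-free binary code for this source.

Repeatedly combine the two least-probable nodes; the expected code length is the sum of the merged weights.
merge 1/9 + 17/144 → 11/48
merge 17/144 + 17/144 → 17/72
merge 19/144 + 19/144 → 19/72
merge 19/144 + 5/36 → 13/48
merge 11/48 + 17/72 → 67/144
merge 19/72 + 13/48 → 77/144
merge 67/144 + 77/144 → 1
L = 11/48 + 17/72 + 19/72 + 13/48 + 67/144 + 77/144 + 1 = 3 bits/symbol.

3 bits/symbol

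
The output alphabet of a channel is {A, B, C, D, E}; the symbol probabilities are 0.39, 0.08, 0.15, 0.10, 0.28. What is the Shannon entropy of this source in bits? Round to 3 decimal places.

2.078 bits

H = −Σ pᵢ log₂ pᵢ.
−0.39·log₂(0.39) = 0.5298
−0.08·log₂(0.08) = 0.2915
−0.15·log₂(0.15) = 0.4105
−0.10·log₂(0.10) = 0.3322
−0.28·log₂(0.28) = 0.5142
Sum ≈ 2.0783 → 2.078 bits.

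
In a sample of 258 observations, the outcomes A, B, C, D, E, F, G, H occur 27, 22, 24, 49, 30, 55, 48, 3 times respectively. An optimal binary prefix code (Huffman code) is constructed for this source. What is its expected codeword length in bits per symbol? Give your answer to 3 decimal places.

Probabilities are the counts divided by 258.
Repeatedly combine the two least-probable nodes; the expected code length is the sum of the merged weights.
merge 1/86 + 11/129 → 25/258
merge 4/43 + 25/258 → 49/258
merge 9/86 + 5/43 → 19/86
merge 8/43 + 49/258 → 97/258
merge 49/258 + 55/258 → 52/129
merge 19/86 + 97/258 → 77/129
merge 52/129 + 77/129 → 1
L = 25/258 + 49/258 + 19/86 + 97/258 + 52/129 + 77/129 + 1 = 124/43 ≈ 2.884 bits/symbol.

2.884 bits/symbol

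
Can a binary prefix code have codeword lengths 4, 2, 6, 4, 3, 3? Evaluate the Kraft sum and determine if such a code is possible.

0.640625; yes

With common denominator 2^6 = 64: Σ 2^(−ℓᵢ) = 4/64 + 16/64 + 1/64 + 4/64 + 8/64 + 8/64 = 41/64 = 0.640625.
Kraft's inequality requires Σ ≤ 1; here Σ = 0.640625 ≤ 1, so such a prefix code exists.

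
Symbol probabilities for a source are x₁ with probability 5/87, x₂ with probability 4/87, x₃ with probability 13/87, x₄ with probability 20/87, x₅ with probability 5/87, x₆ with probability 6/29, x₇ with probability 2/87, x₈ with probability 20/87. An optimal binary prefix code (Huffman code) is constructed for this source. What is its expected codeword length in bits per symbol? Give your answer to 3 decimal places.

2.701 bits/symbol

Repeatedly combine the two least-probable nodes; the expected code length is the sum of the merged weights.
merge 2/87 + 4/87 → 2/29
merge 5/87 + 5/87 → 10/87
merge 2/29 + 10/87 → 16/87
merge 13/87 + 16/87 → 1/3
merge 6/29 + 20/87 → 38/87
merge 20/87 + 1/3 → 49/87
merge 38/87 + 49/87 → 1
L = 2/29 + 10/87 + 16/87 + 1/3 + 38/87 + 49/87 + 1 = 235/87 ≈ 2.701 bits/symbol.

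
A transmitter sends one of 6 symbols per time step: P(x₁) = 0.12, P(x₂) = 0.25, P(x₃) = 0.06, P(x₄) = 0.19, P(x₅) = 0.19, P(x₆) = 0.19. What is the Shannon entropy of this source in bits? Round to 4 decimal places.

H = −Σ pᵢ log₂ pᵢ.
−0.12·log₂(0.12) = 0.3671
−0.25·log₂(0.25) = 0.5000
−0.06·log₂(0.06) = 0.2435
−0.19·log₂(0.19) = 0.4552
−0.19·log₂(0.19) = 0.4552
−0.19·log₂(0.19) = 0.4552
Sum ≈ 2.4763 → 2.4763 bits.

2.4763 bits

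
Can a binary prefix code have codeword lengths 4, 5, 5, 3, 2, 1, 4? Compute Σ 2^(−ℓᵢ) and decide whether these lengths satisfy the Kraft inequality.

With common denominator 2^5 = 32: Σ 2^(−ℓᵢ) = 2/32 + 1/32 + 1/32 + 4/32 + 8/32 + 16/32 + 2/32 = 34/32 = 1.0625.
Kraft's inequality requires Σ ≤ 1; here Σ = 1.0625 > 1, so no such prefix code exists.

1.0625; no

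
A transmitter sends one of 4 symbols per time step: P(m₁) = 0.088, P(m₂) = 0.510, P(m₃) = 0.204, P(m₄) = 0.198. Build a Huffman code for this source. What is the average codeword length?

Repeatedly combine the two least-probable nodes; the expected code length is the sum of the merged weights.
merge 11/125 + 99/500 → 143/500
merge 51/250 + 143/500 → 49/100
merge 49/100 + 51/100 → 1
L = 143/500 + 49/100 + 1 = 222/125 = 1.776 bits/symbol.

1.776 bits/symbol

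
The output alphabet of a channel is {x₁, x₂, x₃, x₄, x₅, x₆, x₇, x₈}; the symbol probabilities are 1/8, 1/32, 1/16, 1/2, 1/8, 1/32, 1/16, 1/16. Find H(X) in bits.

Each probability is a power of 1/2, so log₂(1/p) is an integer.
H = Σ p·log₂(1/p) = 1/8·3 + 1/32·5 + 1/16·4 + 1/2·1 + 1/8·3 + 1/32·5 + 1/16·4 + 1/16·4 = 2.3125 bits.

2.3125 bits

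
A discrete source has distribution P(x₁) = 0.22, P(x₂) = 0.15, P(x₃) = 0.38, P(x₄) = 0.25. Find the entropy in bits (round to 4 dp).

1.9216 bits

H = −Σ pᵢ log₂ pᵢ.
−0.22·log₂(0.22) = 0.4806
−0.15·log₂(0.15) = 0.4105
−0.38·log₂(0.38) = 0.5305
−0.25·log₂(0.25) = 0.5000
Sum ≈ 1.9216 → 1.9216 bits.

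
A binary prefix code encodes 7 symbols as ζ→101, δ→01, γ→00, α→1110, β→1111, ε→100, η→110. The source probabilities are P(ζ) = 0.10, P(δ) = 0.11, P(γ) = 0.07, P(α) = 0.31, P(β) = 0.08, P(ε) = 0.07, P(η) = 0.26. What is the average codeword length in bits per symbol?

3.21 bits/symbol

L̄ = Σ pᵢ·ℓᵢ = 0.10·3 + 0.11·2 + 0.07·2 + 0.31·4 + 0.08·4 + 0.07·3 + 0.26·3 = 3.21 bits/symbol.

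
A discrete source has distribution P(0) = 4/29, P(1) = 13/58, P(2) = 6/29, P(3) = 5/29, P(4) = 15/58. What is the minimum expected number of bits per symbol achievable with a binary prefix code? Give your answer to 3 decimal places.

Repeatedly combine the two least-probable nodes; the expected code length is the sum of the merged weights.
merge 4/29 + 5/29 → 9/29
merge 6/29 + 13/58 → 25/58
merge 15/58 + 9/29 → 33/58
merge 25/58 + 33/58 → 1
L = 9/29 + 25/58 + 33/58 + 1 = 67/29 ≈ 2.310 bits/symbol.

2.310 bits/symbol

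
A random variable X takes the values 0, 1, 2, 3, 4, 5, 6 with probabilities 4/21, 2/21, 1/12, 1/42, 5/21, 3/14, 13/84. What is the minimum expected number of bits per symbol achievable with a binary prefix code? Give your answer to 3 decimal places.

Repeatedly combine the two least-probable nodes; the expected code length is the sum of the merged weights.
merge 1/42 + 1/12 → 3/28
merge 2/21 + 3/28 → 17/84
merge 13/84 + 4/21 → 29/84
merge 17/84 + 3/14 → 5/12
merge 5/21 + 29/84 → 7/12
merge 5/12 + 7/12 → 1
L = 3/28 + 17/84 + 29/84 + 5/12 + 7/12 + 1 = 223/84 ≈ 2.655 bits/symbol.

2.655 bits/symbol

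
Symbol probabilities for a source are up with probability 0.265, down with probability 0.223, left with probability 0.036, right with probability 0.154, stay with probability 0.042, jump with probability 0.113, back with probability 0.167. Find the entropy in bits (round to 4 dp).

2.5575 bits

H = −Σ pᵢ log₂ pᵢ.
−0.265·log₂(0.265) = 0.5077
−0.223·log₂(0.223) = 0.4828
−0.036·log₂(0.036) = 0.1727
−0.154·log₂(0.154) = 0.4156
−0.042·log₂(0.042) = 0.1921
−0.113·log₂(0.113) = 0.3555
−0.167·log₂(0.167) = 0.4312
Sum ≈ 2.5575 → 2.5575 bits.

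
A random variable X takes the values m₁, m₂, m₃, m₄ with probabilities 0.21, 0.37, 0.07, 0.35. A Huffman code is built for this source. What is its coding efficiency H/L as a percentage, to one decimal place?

94.4%

Entropy H = −Σ p log₂ p ≈ 1.8022 bits.
Huffman merges: 7/100+21/100→7/25; 7/25+7/20→63/100; 37/100+63/100→1. L = 191/100 ≈ 1.9100.
Efficiency = H/L = 1.8022/1.9100 = 94.4%.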